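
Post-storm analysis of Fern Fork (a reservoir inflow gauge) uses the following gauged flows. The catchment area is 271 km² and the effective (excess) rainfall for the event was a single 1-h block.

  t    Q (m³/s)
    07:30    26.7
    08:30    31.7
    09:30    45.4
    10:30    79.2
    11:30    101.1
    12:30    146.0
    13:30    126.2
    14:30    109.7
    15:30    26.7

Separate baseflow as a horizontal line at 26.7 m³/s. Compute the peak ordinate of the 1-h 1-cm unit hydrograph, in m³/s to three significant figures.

U_p ≈ 199 m³/s

Direct runoff: 0.0, 5.0, 18.7, 52.5, 74.4, 119.3, 99.5, 83.0, 0.0 m³/s; ΣQ_DR = 452.4 m³/s, peak = 119.3 m³/s.
Runoff depth d = ΣQ_DR·Δt / A = 452.4 × 3600 / (271 km²) = 6.010 mm.
The 1-cm UH is the DRH scaled by (10 mm)/d, so U_p = 119.3 × 10/6.010 = 199 m³/s.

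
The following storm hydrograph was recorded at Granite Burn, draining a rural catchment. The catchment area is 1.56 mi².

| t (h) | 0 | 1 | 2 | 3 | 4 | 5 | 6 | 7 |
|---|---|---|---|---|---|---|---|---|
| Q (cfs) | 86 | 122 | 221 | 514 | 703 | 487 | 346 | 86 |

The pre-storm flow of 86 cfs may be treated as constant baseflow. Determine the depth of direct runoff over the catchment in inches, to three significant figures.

Direct runoff: 0.0, 36.0, 135.0, 428.0, 617.0, 401.0, 260.0, 0.0 cfs; ΣQ_DR = 1877 cfs.
V = ΣQ_DR · Δt = 1877 × 3600 s = 6.757 × 10^6 ft³.
Over A = 1.56 mi², depth = V / A = 1.86 in.

d ≈ 1.86 in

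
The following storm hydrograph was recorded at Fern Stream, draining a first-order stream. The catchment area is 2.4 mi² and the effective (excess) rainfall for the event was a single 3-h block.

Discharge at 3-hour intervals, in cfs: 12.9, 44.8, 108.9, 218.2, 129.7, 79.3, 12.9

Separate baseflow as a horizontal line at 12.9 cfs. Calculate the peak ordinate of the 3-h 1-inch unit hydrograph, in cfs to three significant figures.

Direct runoff: 0.0, 31.9, 96.0, 205.3, 116.8, 66.4, 0.0 cfs; ΣQ_DR = 516.4 cfs, peak = 205.3 cfs.
Runoff depth d = ΣQ_DR·Δt / A = 516.4 × 10800 / (2.4 mi²) = 1.000 in.
The 1-inch UH is the DRH scaled by (1 in)/d, so U_p = 205.3 × 1/1.000 = 205 cfs.

U_p ≈ 205 cfs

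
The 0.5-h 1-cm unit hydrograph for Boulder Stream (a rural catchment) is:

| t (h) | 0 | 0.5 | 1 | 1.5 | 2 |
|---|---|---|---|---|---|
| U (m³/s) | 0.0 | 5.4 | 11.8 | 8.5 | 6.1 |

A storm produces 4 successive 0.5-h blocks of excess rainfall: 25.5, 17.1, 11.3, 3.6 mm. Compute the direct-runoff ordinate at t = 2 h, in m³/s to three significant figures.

Q ≈ 45.4 m³/s

By discrete convolution, Q_j = Σ (P_i / 10 mm) · U_{j−i}.
At t = 2 h (j=4): Q = (25.5/10)·6.1 + (17.1/10)·8.5 + (11.3/10)·11.8 + (3.6/10)·5.4 = 45.4 m³/s.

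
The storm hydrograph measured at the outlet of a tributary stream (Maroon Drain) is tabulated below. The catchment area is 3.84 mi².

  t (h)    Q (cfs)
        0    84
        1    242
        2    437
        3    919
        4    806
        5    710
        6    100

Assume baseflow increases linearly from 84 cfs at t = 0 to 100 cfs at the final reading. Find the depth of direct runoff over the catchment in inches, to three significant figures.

Direct runoff: 0.00, 155.33, 347.67, 827.00, 711.33, 612.67, 0.00 cfs; ΣQ_DR = 2654 cfs.
V = ΣQ_DR · Δt = 2654 × 3600 s = 9.554 × 10^6 ft³.
Over A = 3.84 mi², depth = V / A = 1.07 in.

d ≈ 1.07 in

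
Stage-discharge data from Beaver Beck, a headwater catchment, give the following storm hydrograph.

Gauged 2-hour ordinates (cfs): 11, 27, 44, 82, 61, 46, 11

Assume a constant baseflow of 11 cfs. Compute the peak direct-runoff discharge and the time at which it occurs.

Q_p = 71.0 cfs at t = 6 h

Subtracting baseflow gives direct-runoff ordinates: 0.0, 16.0, 33.0, 71.0, 50.0, 35.0, 0.0 cfs.
The maximum is 71.0 cfs, occurring at the reading for t = 6 h.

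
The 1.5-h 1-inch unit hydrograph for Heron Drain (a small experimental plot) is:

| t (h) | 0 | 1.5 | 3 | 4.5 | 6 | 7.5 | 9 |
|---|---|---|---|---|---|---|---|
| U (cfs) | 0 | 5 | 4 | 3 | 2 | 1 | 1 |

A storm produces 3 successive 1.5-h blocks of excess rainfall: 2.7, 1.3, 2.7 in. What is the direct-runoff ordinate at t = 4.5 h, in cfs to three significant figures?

By discrete convolution, Q_j = Σ (P_i / 1 in) · U_{j−i}.
At t = 4.5 h (j=3): Q = (2.7/1)·3 + (1.3/1)·4 + (2.7/1)·5 = 26.8 cfs.

Q ≈ 26.8 cfs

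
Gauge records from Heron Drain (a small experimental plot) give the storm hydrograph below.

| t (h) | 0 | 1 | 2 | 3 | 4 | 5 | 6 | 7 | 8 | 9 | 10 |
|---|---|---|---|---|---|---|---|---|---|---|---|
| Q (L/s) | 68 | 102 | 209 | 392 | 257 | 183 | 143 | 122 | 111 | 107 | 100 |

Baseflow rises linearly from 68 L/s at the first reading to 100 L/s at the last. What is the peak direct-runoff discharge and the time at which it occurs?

Subtracting baseflow gives direct-runoff ordinates: 0.00, 30.80, 134.60, 314.40, 176.20, 99.00, 55.80, 31.60, 17.40, 10.20, 0.00 L/s.
The maximum is 314.40 L/s, occurring at the reading for t = 3 h.

Q_p = 314.40 L/s at t = 3 h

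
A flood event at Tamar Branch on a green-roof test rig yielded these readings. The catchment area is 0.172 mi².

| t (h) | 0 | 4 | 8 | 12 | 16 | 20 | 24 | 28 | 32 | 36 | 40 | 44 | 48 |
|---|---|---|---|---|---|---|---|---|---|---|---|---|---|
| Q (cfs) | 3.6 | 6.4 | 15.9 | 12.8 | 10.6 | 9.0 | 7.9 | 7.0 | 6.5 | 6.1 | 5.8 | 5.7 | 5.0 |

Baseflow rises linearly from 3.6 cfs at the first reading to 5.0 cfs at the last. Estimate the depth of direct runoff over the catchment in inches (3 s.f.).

d ≈ 1.67 in

Direct runoff: 0.00, 2.68, 12.07, 8.85, 6.53, 4.82, 3.60, 2.58, 1.97, 1.45, 1.03, 0.82, 0.00 cfs; ΣQ_DR = 46.40 cfs.
V = ΣQ_DR · Δt = 46.40 × 14400 s = 6.682 × 10^5 ft³.
Over A = 0.172 mi², depth = V / A = 1.67 in.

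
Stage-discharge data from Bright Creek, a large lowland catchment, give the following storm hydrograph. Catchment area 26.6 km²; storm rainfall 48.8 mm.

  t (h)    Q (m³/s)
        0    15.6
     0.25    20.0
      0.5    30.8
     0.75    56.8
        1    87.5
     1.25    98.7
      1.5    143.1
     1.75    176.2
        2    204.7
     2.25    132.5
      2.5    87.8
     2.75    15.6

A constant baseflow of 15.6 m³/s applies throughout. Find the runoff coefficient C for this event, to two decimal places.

ΣQ_DR = 882.1 m³/s; V = ΣQ_DR·Δt = 7.939 × 10^5 m³.
Runoff depth d = V / A = 29.85 mm.
C = d / P = 29.85 / 48.8 = 0.61.

C ≈ 0.61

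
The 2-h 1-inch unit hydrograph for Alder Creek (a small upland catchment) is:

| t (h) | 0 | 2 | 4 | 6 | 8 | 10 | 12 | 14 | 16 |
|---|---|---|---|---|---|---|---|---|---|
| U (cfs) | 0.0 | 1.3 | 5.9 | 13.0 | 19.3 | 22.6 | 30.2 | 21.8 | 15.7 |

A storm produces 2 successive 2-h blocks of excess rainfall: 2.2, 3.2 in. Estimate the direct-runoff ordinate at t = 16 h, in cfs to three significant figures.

By discrete convolution, Q_j = Σ (P_i / 1 in) · U_{j−i}.
At t = 16 h (j=8): Q = (2.2/1)·15.7 + (3.2/1)·21.8 = 104 cfs.

Q ≈ 104 cfs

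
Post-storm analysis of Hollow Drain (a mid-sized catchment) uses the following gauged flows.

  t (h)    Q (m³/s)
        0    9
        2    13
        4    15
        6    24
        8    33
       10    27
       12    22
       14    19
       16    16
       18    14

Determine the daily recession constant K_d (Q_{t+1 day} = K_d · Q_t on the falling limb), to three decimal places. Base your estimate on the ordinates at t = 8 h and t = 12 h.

K_d ≈ 0.088

Between t = 8 h and t = 12 h the flow falls from 33 to 22 m³/s over 2×2 h = 4 h.
Per-interval ratio K = (22/33)^(1/2) = 0.8165; K_d = K^(24/2) = 0.088.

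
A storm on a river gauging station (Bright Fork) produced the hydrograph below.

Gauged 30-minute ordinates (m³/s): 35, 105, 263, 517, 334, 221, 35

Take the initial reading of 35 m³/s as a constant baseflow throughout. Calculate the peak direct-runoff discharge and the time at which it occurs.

Subtracting baseflow gives direct-runoff ordinates: 0.0, 70.0, 228.0, 482.0, 299.0, 186.0, 0.0 m³/s.
The maximum is 482.0 m³/s, occurring at the reading for t = 1.5 h.

Q_p = 482.0 m³/s at t = 1.5 h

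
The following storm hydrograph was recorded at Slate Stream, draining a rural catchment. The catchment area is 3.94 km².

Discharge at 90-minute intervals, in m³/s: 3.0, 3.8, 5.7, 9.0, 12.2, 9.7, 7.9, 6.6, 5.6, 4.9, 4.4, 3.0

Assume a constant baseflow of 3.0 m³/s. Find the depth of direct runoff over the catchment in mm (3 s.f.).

Direct runoff: 0.0, 0.8, 2.7, 6.0, 9.2, 6.7, 4.9, 3.6, 2.6, 1.9, 1.4, 0.0 m³/s; ΣQ_DR = 39.80 m³/s.
V = ΣQ_DR · Δt = 39.80 × 5400 s = 2.149 × 10^5 m³.
Over A = 3.94 km², depth = V / A = 54.5 mm.

d ≈ 54.5 mm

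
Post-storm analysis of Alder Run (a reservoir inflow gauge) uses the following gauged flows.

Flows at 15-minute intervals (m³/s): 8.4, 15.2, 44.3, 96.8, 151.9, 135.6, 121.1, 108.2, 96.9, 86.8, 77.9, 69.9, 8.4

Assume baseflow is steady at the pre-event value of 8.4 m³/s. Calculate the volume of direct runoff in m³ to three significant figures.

V ≈ 8.21 × 10^5 m³

Direct-runoff ordinates (Q − Q_b): 0.0, 6.8, 35.9, 88.4, 143.5, 127.2, 112.7, 99.8, 88.5, 78.4, 69.5, 61.5, 0.0 m³/s.
ΣQ_DR = 912.2 m³/s.
With Δt = 0.25 h = 900 s, V = ΣQ_DR · Δt = 912.2 × 900 = 8.21 × 10^5 m³.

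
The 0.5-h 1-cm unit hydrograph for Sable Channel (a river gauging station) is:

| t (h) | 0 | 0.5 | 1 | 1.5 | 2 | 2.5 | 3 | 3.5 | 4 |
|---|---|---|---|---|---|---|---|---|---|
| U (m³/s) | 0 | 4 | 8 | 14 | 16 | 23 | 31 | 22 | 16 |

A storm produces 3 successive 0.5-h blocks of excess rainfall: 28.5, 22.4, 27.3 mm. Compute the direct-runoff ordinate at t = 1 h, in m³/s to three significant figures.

By discrete convolution, Q_j = Σ (P_i / 10 mm) · U_{j−i}.
At t = 1 h (j=2): Q = (28.5/10)·8 + (22.4/10)·4 + (27.3/10)·0 = 31.8 m³/s.

Q ≈ 31.8 m³/s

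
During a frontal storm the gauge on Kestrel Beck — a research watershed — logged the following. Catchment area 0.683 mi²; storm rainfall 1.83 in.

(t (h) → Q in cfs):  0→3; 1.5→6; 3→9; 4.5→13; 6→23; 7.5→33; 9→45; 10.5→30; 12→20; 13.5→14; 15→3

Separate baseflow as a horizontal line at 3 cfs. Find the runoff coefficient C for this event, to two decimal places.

C ≈ 0.31

ΣQ_DR = 166.0 cfs; V = ΣQ_DR·Δt = 8.964 × 10^5 ft³.
Runoff depth d = V / A = 0.5649 in.
C = d / P = 0.5649 / 1.83 = 0.31.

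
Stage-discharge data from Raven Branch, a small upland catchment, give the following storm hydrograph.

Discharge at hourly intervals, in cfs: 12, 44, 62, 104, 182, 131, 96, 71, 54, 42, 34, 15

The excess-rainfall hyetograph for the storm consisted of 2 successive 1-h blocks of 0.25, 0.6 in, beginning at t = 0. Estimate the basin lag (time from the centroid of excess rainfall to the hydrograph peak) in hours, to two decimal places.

Centroid of excess rainfall: t_c = Σ P_i·t̄_i / ΣP_i = 1.2059 h (block centres at 0.5, 1.5 h).
Hydrograph peak occurs at t = 4 h, so basin lag t_L = 4 − 1.2059 = 2.79 h.

t_L ≈ 2.79 h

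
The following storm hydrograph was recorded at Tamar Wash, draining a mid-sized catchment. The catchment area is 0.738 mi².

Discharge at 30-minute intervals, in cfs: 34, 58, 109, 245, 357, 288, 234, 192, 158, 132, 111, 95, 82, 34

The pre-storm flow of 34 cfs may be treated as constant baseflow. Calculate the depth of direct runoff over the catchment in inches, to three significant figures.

Direct runoff: 0.0, 24.0, 75.0, 211.0, 323.0, 254.0, 200.0, 158.0, 124.0, 98.0, 77.0, 61.0, 48.0, 0.0 cfs; ΣQ_DR = 1653 cfs.
V = ΣQ_DR · Δt = 1653 × 1800 s = 2.975 × 10^6 ft³.
Over A = 0.738 mi², depth = V / A = 1.74 in.

d ≈ 1.74 in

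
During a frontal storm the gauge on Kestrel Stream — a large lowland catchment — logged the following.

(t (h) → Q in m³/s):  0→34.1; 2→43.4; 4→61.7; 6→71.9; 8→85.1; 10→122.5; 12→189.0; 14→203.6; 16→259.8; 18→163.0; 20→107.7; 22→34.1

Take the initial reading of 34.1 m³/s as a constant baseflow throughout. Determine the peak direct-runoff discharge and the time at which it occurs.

Q_p = 225.7 m³/s at t = 16 h

Subtracting baseflow gives direct-runoff ordinates: 0.0, 9.3, 27.6, 37.8, 51.0, 88.4, 154.9, 169.5, 225.7, 128.9, 73.6, 0.0 m³/s.
The maximum is 225.7 m³/s, occurring at the reading for t = 16 h.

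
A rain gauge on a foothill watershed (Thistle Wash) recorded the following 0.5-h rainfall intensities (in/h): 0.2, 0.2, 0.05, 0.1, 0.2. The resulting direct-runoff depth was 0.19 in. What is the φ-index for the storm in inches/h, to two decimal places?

φ ≈ 0.08 in/h

Only the 4 blocks with intensity above φ contribute runoff: 0.2, 0.2, 0.1, 0.2 in/h.
Σ(I−φ)·Δt = d  ⇒  (0.2+0.2+0.1+0.2 − 4φ)·0.5 = 0.19
φ = (0.7000 − 0.19/0.5) / 4 = 0.08 in/h.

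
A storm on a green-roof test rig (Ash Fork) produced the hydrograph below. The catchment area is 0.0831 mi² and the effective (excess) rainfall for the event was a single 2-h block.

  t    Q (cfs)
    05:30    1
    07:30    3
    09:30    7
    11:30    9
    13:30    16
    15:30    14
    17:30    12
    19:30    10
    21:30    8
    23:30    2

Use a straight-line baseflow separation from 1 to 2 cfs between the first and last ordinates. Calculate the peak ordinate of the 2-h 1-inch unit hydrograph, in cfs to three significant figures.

Direct runoff: 0.00, 1.89, 5.78, 7.67, 14.56, 12.44, 10.33, 8.22, 6.11, 0.00 cfs; ΣQ_DR = 67.00 cfs, peak = 14.56 cfs.
Runoff depth d = ΣQ_DR·Δt / A = 67.00 × 7200 / (0.0831 mi²) = 2.499 in.
The 1-inch UH is the DRH scaled by (1 in)/d, so U_p = 14.56 × 1/2.499 = 5.83 cfs.

U_p ≈ 5.83 cfs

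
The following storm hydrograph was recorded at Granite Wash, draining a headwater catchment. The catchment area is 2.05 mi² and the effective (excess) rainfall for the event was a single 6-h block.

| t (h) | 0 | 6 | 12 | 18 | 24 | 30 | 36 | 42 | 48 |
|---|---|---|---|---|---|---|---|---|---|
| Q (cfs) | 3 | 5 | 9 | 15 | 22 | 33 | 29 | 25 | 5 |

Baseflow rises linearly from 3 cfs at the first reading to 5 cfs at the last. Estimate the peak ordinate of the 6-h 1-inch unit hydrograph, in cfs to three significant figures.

U_p ≈ 57.6 cfs

Direct runoff: 0.00, 1.75, 5.50, 11.25, 18.00, 28.75, 24.50, 20.25, 0.00 cfs; ΣQ_DR = 110.0 cfs, peak = 28.75 cfs.
Runoff depth d = ΣQ_DR·Δt / A = 110.0 × 21600 / (2.05 mi²) = 0.4989 in.
The 1-inch UH is the DRH scaled by (1 in)/d, so U_p = 28.75 × 1/0.4989 = 57.6 cfs.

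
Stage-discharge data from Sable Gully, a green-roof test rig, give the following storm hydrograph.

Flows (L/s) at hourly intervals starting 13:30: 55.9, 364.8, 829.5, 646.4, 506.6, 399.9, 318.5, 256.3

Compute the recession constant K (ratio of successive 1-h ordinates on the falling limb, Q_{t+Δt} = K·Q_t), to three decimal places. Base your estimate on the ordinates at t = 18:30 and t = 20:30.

Using the recession-limb readings at t = 18:30 and t = 20:30: Q falls from 399.9 to 256.3 L/s over 2 intervals.
K = (Q₂/Q₁)^(1/2) = (256.3/399.9)^(1/2) = 0.801.

K ≈ 0.801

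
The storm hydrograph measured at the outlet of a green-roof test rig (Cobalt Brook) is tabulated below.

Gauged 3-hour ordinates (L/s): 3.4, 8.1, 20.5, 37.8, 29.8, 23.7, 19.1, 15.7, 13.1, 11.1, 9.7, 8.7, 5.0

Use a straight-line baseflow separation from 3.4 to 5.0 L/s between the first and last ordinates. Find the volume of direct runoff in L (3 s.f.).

Direct-runoff ordinates (Q − Q_b): 0.00, 4.57, 16.83, 34.00, 25.87, 19.63, 14.90, 11.37, 8.63, 6.50, 4.97, 3.83, 0.00 L/s.
ΣQ_DR = 151.1 L/s.
With Δt = 3 h = 10800 s, V = ΣQ_DR · Δt = 151.1 × 10800 = 1.63 × 10^6 L.

V ≈ 1.63 × 10^6 L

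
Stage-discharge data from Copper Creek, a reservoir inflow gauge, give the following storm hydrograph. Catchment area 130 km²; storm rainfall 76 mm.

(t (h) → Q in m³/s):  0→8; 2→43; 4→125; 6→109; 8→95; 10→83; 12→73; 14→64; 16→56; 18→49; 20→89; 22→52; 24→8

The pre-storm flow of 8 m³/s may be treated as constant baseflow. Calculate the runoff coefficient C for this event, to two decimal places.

ΣQ_DR = 750.0 m³/s; V = ΣQ_DR·Δt = 5.400 × 10^6 m³.
Runoff depth d = V / A = 41.54 mm.
C = d / P = 41.54 / 76 = 0.55.

C ≈ 0.55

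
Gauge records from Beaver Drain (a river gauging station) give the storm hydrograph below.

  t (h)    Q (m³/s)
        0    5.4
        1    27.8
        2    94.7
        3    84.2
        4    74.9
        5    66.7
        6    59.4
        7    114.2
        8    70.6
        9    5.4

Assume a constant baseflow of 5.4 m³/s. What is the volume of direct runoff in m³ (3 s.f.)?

Direct-runoff ordinates (Q − Q_b): 0.0, 22.4, 89.3, 78.8, 69.5, 61.3, 54.0, 108.8, 65.2, 0.0 m³/s.
ΣQ_DR = 549.3 m³/s.
With Δt = 1 h = 3600 s, V = ΣQ_DR · Δt = 549.3 × 3600 = 1.98 × 10^6 m³.

V ≈ 1.98 × 10^6 m³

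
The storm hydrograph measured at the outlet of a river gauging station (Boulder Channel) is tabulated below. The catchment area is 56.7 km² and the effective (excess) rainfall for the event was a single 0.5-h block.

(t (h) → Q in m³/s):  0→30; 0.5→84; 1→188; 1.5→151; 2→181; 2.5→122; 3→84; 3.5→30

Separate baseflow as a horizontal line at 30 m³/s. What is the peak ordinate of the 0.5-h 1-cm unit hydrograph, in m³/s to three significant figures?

U_p ≈ 79.0 m³/s

Direct runoff: 0.0, 54.0, 158.0, 121.0, 151.0, 92.0, 54.0, 0.0 m³/s; ΣQ_DR = 630.0 m³/s, peak = 158.0 m³/s.
Runoff depth d = ΣQ_DR·Δt / A = 630.0 × 1800 / (56.7 km²) = 20.00 mm.
The 1-cm UH is the DRH scaled by (10 mm)/d, so U_p = 158.0 × 10/20.00 = 79.0 m³/s.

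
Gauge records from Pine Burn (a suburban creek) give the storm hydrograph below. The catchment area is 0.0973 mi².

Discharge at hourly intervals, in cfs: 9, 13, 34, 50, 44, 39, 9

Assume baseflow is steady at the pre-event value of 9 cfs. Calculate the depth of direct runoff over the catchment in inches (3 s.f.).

d ≈ 2.15 in

Direct runoff: 0.0, 4.0, 25.0, 41.0, 35.0, 30.0, 0.0 cfs; ΣQ_DR = 135.0 cfs.
V = ΣQ_DR · Δt = 135.0 × 3600 s = 4.860 × 10^5 ft³.
Over A = 0.0973 mi², depth = V / A = 2.15 in.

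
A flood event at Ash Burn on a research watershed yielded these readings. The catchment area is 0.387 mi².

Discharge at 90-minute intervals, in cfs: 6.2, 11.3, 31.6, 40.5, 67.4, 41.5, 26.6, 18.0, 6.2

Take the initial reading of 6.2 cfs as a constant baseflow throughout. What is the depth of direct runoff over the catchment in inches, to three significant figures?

Direct runoff: 0.0, 5.1, 25.4, 34.3, 61.2, 35.3, 20.4, 11.8, 0.0 cfs; ΣQ_DR = 193.5 cfs.
V = ΣQ_DR · Δt = 193.5 × 5400 s = 1.045 × 10^6 ft³.
Over A = 0.387 mi², depth = V / A = 1.16 in.

d ≈ 1.16 in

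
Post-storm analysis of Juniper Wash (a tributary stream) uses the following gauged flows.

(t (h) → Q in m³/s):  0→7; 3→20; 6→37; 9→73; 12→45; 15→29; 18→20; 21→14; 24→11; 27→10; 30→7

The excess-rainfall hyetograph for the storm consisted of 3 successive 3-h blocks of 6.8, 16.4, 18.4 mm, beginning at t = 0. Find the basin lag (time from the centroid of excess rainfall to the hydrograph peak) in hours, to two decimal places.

Centroid of excess rainfall: t_c = Σ P_i·t̄_i / ΣP_i = 5.3365 h (block centres at 1.5, 4.5, 7.5 h).
Hydrograph peak occurs at t = 9 h, so basin lag t_L = 9 − 5.3365 = 3.66 h.

t_L ≈ 3.66 h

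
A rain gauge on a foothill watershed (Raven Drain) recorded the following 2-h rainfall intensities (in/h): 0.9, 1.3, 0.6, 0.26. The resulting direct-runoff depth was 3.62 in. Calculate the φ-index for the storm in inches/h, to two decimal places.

φ ≈ 0.33 in/h

Only the 3 blocks with intensity above φ contribute runoff: 0.9, 1.3, 0.6 in/h.
Σ(I−φ)·Δt = d  ⇒  (0.9+1.3+0.6 − 3φ)·2 = 3.62
φ = (2.800 − 3.62/2) / 3 = 0.33 in/h.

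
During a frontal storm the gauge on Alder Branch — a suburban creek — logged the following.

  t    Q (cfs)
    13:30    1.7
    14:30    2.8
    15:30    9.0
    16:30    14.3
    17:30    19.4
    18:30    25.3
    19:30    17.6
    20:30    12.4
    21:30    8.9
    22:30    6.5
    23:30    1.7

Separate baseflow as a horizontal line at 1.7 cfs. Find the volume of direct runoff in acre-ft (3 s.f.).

Direct-runoff ordinates (Q − Q_b): 0.0, 1.1, 7.3, 12.6, 17.7, 23.6, 15.9, 10.7, 7.2, 4.8, 0.0 cfs.
ΣQ_DR = 100.9 cfs.
With Δt = 1 h = 3600 s, V = ΣQ_DR · Δt = 100.9 × 3600 = 3.63 × 10^5 ft³ = 8.34 acre-ft.

V ≈ 8.34 acre-ft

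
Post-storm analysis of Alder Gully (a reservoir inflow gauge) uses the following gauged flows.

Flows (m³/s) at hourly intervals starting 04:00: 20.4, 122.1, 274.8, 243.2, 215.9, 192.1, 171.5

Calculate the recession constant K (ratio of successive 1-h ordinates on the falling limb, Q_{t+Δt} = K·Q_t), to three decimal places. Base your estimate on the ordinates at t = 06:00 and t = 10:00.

K ≈ 0.889

Using the recession-limb readings at t = 06:00 and t = 10:00: Q falls from 274.8 to 171.5 m³/s over 4 intervals.
K = (Q₂/Q₁)^(1/4) = (171.5/274.8)^(1/4) = 0.889.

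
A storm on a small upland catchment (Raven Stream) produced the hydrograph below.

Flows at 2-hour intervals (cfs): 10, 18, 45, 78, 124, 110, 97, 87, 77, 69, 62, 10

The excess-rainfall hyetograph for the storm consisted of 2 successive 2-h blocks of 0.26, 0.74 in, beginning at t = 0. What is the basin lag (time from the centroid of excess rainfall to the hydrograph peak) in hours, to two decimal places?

t_L ≈ 5.52 h

Centroid of excess rainfall: t_c = Σ P_i·t̄_i / ΣP_i = 2.4800 h (block centres at 1, 3 h).
Hydrograph peak occurs at t = 8 h, so basin lag t_L = 8 − 2.4800 = 5.52 h.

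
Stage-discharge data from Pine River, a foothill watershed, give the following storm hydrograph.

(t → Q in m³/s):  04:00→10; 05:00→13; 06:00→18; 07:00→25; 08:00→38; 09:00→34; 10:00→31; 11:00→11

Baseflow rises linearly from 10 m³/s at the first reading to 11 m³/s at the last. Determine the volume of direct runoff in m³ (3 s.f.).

V ≈ 3.46 × 10^5 m³

Direct-runoff ordinates (Q − Q_b): 0.00, 2.86, 7.71, 14.57, 27.43, 23.29, 20.14, 0.00 m³/s.
ΣQ_DR = 96.00 m³/s.
With Δt = 1 h = 3600 s, V = ΣQ_DR · Δt = 96.00 × 3600 = 3.46 × 10^5 m³.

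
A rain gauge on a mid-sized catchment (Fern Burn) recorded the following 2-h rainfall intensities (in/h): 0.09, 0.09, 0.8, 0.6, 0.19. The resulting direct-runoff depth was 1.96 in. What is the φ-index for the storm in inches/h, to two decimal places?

Only the 2 blocks with intensity above φ contribute runoff: 0.8, 0.6 in/h.
Σ(I−φ)·Δt = d  ⇒  (0.8+0.6 − 2φ)·2 = 1.96
φ = (1.400 − 1.96/2) / 2 = 0.21 in/h.

φ ≈ 0.21 in/h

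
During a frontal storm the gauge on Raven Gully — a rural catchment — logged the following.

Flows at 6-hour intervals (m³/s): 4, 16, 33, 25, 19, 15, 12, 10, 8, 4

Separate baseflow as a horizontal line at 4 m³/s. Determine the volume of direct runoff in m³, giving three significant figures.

V ≈ 2.29 × 10^6 m³

Direct-runoff ordinates (Q − Q_b): 0.0, 12.0, 29.0, 21.0, 15.0, 11.0, 8.0, 6.0, 4.0, 0.0 m³/s.
ΣQ_DR = 106.0 m³/s.
With Δt = 6 h = 21600 s, V = ΣQ_DR · Δt = 106.0 × 21600 = 2.29 × 10^6 m³.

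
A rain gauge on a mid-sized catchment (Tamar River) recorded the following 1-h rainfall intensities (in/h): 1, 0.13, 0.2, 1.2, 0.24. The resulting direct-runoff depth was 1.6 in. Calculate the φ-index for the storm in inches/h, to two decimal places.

φ ≈ 0.30 in/h

Only the 2 blocks with intensity above φ contribute runoff: 1, 1.2 in/h.
Σ(I−φ)·Δt = d  ⇒  (1+1.2 − 2φ)·1 = 1.6
φ = (2.200 − 1.6/1) / 2 = 0.30 in/h.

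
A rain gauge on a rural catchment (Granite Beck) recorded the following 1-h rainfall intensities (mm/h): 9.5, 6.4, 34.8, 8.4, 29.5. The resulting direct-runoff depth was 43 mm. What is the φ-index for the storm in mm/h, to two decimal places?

Only the 2 blocks with intensity above φ contribute runoff: 34.8, 29.5 mm/h.
Σ(I−φ)·Δt = d  ⇒  (34.8+29.5 − 2φ)·1 = 43
φ = (64.30 − 43/1) / 2 = 10.65 mm/h.

φ ≈ 10.65 mm/h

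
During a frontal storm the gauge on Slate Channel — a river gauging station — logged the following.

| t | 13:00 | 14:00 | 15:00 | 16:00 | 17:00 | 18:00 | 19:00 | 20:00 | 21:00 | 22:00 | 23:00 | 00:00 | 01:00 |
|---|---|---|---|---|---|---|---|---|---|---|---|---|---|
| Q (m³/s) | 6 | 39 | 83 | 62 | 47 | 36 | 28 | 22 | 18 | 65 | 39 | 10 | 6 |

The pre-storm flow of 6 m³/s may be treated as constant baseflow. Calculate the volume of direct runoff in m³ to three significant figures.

Direct-runoff ordinates (Q − Q_b): 0.0, 33.0, 77.0, 56.0, 41.0, 30.0, 22.0, 16.0, 12.0, 59.0, 33.0, 4.0, 0.0 m³/s.
ΣQ_DR = 383.0 m³/s.
With Δt = 1 h = 3600 s, V = ΣQ_DR · Δt = 383.0 × 3600 = 1.38 × 10^6 m³.

V ≈ 1.38 × 10^6 m³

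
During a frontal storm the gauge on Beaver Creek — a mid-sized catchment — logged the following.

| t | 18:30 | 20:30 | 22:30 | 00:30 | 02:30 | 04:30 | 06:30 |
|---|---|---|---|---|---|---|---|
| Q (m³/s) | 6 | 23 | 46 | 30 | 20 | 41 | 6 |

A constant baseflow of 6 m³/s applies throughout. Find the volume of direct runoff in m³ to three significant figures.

V ≈ 9.36 × 10^5 m³

Direct-runoff ordinates (Q − Q_b): 0.0, 17.0, 40.0, 24.0, 14.0, 35.0, 0.0 m³/s.
ΣQ_DR = 130.0 m³/s.
With Δt = 2 h = 7200 s, V = ΣQ_DR · Δt = 130.0 × 7200 = 9.36 × 10^5 m³.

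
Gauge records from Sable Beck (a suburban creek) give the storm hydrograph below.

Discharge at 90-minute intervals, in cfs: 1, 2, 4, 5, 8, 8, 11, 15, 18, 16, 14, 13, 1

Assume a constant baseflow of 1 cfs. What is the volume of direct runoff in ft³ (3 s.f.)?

Direct-runoff ordinates (Q − Q_b): 0.0, 1.0, 3.0, 4.0, 7.0, 7.0, 10.0, 14.0, 17.0, 15.0, 13.0, 12.0, 0.0 cfs.
ΣQ_DR = 103.0 cfs.
With Δt = 1.5 h = 5400 s, V = ΣQ_DR · Δt = 103.0 × 5400 = 5.56 × 10^5 ft³.

V ≈ 5.56 × 10^5 ft³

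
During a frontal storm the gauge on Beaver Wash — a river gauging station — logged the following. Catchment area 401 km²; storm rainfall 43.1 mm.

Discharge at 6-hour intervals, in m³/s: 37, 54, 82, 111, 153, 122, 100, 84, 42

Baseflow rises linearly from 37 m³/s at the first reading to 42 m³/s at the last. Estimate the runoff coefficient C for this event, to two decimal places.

C ≈ 0.54

ΣQ_DR = 429.5 m³/s; V = ΣQ_DR·Δt = 9.277 × 10^6 m³.
Runoff depth d = V / A = 23.14 mm.
C = d / P = 23.14 / 43.1 = 0.54.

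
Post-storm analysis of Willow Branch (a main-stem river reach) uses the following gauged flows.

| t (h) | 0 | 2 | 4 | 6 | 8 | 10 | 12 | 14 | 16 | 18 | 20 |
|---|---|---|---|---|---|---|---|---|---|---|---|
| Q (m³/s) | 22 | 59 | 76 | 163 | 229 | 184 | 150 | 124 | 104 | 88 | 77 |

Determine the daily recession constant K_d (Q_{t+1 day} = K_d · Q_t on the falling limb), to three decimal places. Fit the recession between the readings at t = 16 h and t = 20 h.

Between t = 16 h and t = 20 h the flow falls from 104 to 77 m³/s over 2×2 h = 4 h.
Per-interval ratio K = (77/104)^(1/2) = 0.8605; K_d = K^(24/2) = 0.165.

K_d ≈ 0.165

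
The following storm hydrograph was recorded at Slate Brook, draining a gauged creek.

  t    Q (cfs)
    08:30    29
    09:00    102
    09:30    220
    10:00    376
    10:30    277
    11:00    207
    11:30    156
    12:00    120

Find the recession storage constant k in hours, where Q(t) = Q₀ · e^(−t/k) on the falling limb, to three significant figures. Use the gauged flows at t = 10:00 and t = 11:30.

On the falling limb, Q drops from 376 to 156 cfs between t = 10:00 and t = 11:30 (Δt = 1.5 h).
k = −Δt / ln(Q₂/Q₁) = −1.5 / ln(156/376) = 1.71 h.

k ≈ 1.71 h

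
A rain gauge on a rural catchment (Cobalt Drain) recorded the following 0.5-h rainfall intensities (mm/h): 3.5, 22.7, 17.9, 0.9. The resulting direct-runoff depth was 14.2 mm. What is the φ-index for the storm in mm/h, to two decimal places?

φ ≈ 6.10 mm/h

Only the 2 blocks with intensity above φ contribute runoff: 22.7, 17.9 mm/h.
Σ(I−φ)·Δt = d  ⇒  (22.7+17.9 − 2φ)·0.5 = 14.2
φ = (40.60 − 14.2/0.5) / 2 = 6.10 mm/h.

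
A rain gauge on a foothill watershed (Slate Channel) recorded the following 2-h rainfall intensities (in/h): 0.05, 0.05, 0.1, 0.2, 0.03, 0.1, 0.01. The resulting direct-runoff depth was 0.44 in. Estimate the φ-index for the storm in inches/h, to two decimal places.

Only the 3 blocks with intensity above φ contribute runoff: 0.1, 0.2, 0.1 in/h.
Σ(I−φ)·Δt = d  ⇒  (0.1+0.2+0.1 − 3φ)·2 = 0.44
φ = (0.4000 − 0.44/2) / 3 = 0.06 in/h.

φ ≈ 0.06 in/h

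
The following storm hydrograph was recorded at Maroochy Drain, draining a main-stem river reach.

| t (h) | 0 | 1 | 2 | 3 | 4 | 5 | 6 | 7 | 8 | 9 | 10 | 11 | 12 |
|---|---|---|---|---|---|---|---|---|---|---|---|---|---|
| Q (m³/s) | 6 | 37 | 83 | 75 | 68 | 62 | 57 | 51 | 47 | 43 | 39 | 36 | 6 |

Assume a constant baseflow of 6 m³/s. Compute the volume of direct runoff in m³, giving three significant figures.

Direct-runoff ordinates (Q − Q_b): 0.0, 31.0, 77.0, 69.0, 62.0, 56.0, 51.0, 45.0, 41.0, 37.0, 33.0, 30.0, 0.0 m³/s.
ΣQ_DR = 532.0 m³/s.
With Δt = 1 h = 3600 s, V = ΣQ_DR · Δt = 532.0 × 3600 = 1.92 × 10^6 m³.

V ≈ 1.92 × 10^6 m³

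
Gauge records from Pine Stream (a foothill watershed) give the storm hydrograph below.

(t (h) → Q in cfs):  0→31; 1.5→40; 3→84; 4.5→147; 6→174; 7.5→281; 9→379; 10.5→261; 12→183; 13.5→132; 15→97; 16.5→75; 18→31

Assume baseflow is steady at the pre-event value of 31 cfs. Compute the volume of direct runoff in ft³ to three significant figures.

V ≈ 8.16 × 10^6 ft³

Direct-runoff ordinates (Q − Q_b): 0.0, 9.0, 53.0, 116.0, 143.0, 250.0, 348.0, 230.0, 152.0, 101.0, 66.0, 44.0, 0.0 cfs.
ΣQ_DR = 1512 cfs.
With Δt = 1.5 h = 5400 s, V = ΣQ_DR · Δt = 1512 × 5400 = 8.16 × 10^6 ft³.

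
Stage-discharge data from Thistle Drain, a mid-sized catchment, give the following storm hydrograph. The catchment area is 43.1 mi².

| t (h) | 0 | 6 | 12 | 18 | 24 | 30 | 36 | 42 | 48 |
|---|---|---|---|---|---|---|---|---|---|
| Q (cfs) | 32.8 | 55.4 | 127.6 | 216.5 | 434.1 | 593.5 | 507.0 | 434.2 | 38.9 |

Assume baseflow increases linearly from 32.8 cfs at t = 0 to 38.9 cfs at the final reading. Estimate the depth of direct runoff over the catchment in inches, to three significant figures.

d ≈ 0.457 in

Direct runoff: 0.00, 21.84, 93.28, 181.41, 398.25, 556.89, 469.62, 396.06, 0.00 cfs; ΣQ_DR = 2117 cfs.
V = ΣQ_DR · Δt = 2117 × 21600 s = 4.573 × 10^7 ft³.
Over A = 43.1 mi², depth = V / A = 0.457 in.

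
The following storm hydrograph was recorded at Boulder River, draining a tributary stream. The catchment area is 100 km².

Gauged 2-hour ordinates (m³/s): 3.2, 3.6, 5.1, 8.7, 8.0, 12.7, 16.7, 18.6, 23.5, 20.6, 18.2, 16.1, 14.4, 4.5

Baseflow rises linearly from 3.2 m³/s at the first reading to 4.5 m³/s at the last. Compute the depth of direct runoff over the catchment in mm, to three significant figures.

d ≈ 8.64 mm

Direct runoff: 0.00, 0.30, 1.70, 5.20, 4.40, 9.00, 12.90, 14.70, 19.50, 16.50, 14.00, 11.80, 10.00, 0.00 m³/s; ΣQ_DR = 120.0 m³/s.
V = ΣQ_DR · Δt = 120.0 × 7200 s = 8.640 × 10^5 m³.
Over A = 100 km², depth = V / A = 8.64 mm.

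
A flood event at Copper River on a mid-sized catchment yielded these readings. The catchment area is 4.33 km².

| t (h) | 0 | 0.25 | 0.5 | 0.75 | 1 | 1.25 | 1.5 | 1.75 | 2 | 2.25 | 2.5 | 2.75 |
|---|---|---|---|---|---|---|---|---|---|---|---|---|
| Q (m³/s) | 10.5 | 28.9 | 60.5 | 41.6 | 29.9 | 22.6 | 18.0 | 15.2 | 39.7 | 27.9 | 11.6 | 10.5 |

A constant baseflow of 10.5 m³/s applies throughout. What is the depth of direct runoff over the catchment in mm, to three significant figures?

Direct runoff: 0.0, 18.4, 50.0, 31.1, 19.4, 12.1, 7.5, 4.7, 29.2, 17.4, 1.1, 0.0 m³/s; ΣQ_DR = 190.9 m³/s.
V = ΣQ_DR · Δt = 190.9 × 900 s = 1.718 × 10^5 m³.
Over A = 4.33 km², depth = V / A = 39.7 mm.

d ≈ 39.7 mm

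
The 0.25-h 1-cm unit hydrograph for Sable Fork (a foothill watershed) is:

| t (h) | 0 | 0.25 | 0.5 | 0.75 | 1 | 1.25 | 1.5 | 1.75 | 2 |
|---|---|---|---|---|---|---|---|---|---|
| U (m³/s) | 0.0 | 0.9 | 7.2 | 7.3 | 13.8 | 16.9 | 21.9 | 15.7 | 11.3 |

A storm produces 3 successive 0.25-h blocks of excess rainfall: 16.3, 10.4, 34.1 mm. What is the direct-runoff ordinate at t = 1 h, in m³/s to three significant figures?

Q ≈ 54.6 m³/s

By discrete convolution, Q_j = Σ (P_i / 10 mm) · U_{j−i}.
At t = 1 h (j=4): Q = (16.3/10)·13.8 + (10.4/10)·7.3 + (34.1/10)·7.2 = 54.6 m³/s.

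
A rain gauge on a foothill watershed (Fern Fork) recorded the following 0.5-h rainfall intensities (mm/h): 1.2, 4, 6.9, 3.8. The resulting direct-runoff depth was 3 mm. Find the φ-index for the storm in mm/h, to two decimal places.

φ ≈ 2.90 mm/h

Only the 3 blocks with intensity above φ contribute runoff: 4, 6.9, 3.8 mm/h.
Σ(I−φ)·Δt = d  ⇒  (4+6.9+3.8 − 3φ)·0.5 = 3
φ = (14.70 − 3/0.5) / 3 = 2.90 mm/h.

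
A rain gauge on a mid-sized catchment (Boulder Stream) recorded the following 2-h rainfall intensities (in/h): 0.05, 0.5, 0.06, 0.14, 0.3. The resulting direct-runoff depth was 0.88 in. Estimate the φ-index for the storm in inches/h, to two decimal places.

Only the 2 blocks with intensity above φ contribute runoff: 0.5, 0.3 in/h.
Σ(I−φ)·Δt = d  ⇒  (0.5+0.3 − 2φ)·2 = 0.88
φ = (0.8000 − 0.88/2) / 2 = 0.18 in/h.

φ ≈ 0.18 in/h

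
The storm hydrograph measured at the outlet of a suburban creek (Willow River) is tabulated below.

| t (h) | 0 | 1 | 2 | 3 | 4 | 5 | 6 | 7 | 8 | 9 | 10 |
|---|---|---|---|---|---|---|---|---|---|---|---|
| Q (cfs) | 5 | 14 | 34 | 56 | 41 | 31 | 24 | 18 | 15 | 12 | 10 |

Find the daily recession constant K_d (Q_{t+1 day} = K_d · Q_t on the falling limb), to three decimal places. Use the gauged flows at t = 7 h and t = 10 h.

Between t = 7 h and t = 10 h the flow falls from 18 to 10 cfs over 3×1 h = 3 h.
Per-interval ratio K = (10/18)^(1/3) = 0.8221; K_d = K^(24/1) = 0.009.

K_d ≈ 0.009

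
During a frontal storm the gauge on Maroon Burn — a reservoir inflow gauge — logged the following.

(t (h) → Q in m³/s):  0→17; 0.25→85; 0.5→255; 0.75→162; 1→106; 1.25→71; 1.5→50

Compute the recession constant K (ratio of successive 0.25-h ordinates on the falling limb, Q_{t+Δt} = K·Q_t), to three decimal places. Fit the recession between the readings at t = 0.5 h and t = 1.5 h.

Using the recession-limb readings at t = 0.5 h and t = 1.5 h: Q falls from 255 to 50 m³/s over 4 intervals.
K = (Q₂/Q₁)^(1/4) = (50/255)^(1/4) = 0.665.

K ≈ 0.665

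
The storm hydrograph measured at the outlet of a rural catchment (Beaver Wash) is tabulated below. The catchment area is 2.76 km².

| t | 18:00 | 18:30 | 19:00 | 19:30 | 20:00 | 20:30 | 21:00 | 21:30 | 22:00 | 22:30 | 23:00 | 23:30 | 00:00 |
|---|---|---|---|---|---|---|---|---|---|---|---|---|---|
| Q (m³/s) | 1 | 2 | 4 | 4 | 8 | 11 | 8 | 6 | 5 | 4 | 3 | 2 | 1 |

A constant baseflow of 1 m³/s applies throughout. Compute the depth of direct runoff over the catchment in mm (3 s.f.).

d ≈ 30.0 mm

Direct runoff: 0.0, 1.0, 3.0, 3.0, 7.0, 10.0, 7.0, 5.0, 4.0, 3.0, 2.0, 1.0, 0.0 m³/s; ΣQ_DR = 46.00 m³/s.
V = ΣQ_DR · Δt = 46.00 × 1800 s = 82800 m³.
Over A = 2.76 km², depth = V / A = 30.0 mm.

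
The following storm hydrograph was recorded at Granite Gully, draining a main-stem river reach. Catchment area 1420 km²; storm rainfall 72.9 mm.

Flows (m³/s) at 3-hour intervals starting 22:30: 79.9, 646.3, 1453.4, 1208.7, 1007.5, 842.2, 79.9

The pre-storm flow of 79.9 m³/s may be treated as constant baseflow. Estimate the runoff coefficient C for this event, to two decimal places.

C ≈ 0.50

ΣQ_DR = 4759 m³/s; V = ΣQ_DR·Δt = 5.139 × 10^7 m³.
Runoff depth d = V / A = 36.19 mm.
C = d / P = 36.19 / 72.9 = 0.50.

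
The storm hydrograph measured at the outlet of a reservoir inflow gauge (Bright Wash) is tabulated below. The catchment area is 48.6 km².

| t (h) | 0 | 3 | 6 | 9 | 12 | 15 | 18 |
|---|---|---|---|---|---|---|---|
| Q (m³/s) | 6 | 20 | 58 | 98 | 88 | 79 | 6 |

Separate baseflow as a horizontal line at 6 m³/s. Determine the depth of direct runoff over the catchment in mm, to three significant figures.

d ≈ 69.6 mm

Direct runoff: 0.0, 14.0, 52.0, 92.0, 82.0, 73.0, 0.0 m³/s; ΣQ_DR = 313.0 m³/s.
V = ΣQ_DR · Δt = 313.0 × 10800 s = 3.380 × 10^6 m³.
Over A = 48.6 km², depth = V / A = 69.6 mm.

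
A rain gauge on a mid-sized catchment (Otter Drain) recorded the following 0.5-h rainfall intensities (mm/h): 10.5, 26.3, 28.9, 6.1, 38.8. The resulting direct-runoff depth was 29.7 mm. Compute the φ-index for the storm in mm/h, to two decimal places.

Only the 3 blocks with intensity above φ contribute runoff: 26.3, 28.9, 38.8 mm/h.
Σ(I−φ)·Δt = d  ⇒  (26.3+28.9+38.8 − 3φ)·0.5 = 29.7
φ = (94.00 − 29.7/0.5) / 3 = 11.53 mm/h.

φ ≈ 11.53 mm/h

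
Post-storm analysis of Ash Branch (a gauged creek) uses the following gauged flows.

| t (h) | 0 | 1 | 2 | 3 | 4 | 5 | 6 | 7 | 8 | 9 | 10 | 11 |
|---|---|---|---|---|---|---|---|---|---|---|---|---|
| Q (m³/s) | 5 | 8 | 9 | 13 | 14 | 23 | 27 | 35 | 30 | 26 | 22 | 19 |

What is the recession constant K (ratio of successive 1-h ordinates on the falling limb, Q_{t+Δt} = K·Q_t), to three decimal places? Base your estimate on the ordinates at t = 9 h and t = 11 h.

Using the recession-limb readings at t = 9 h and t = 11 h: Q falls from 26 to 19 m³/s over 2 intervals.
K = (Q₂/Q₁)^(1/2) = (19/26)^(1/2) = 0.855.

K ≈ 0.855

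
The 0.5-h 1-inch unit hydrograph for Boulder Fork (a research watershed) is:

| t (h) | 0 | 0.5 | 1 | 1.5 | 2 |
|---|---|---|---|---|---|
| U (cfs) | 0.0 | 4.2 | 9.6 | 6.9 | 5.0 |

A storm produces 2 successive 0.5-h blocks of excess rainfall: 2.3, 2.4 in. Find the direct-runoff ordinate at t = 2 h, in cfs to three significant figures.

By discrete convolution, Q_j = Σ (P_i / 1 in) · U_{j−i}.
At t = 2 h (j=4): Q = (2.3/1)·5.0 + (2.4/1)·6.9 = 28.1 cfs.

Q ≈ 28.1 cfs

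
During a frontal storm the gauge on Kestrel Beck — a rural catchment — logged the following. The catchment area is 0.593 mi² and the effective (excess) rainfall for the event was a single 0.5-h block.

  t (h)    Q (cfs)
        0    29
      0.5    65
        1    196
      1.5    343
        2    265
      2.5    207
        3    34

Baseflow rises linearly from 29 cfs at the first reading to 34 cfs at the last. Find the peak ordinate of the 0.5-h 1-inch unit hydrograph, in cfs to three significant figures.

U_p ≈ 260 cfs

Direct runoff: 0.00, 35.17, 165.33, 311.50, 232.67, 173.83, 0.00 cfs; ΣQ_DR = 918.5 cfs, peak = 311.50 cfs.
Runoff depth d = ΣQ_DR·Δt / A = 918.5 × 1800 / (0.593 mi²) = 1.200 in.
The 1-inch UH is the DRH scaled by (1 in)/d, so U_p = 311.50 × 1/1.200 = 260 cfs.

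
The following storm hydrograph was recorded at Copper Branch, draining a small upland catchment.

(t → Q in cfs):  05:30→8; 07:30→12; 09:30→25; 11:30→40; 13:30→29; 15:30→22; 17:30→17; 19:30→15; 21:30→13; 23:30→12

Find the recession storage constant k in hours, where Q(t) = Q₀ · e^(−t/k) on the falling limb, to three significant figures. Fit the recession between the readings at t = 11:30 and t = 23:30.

On the falling limb, Q drops from 40 to 12 cfs between t = 11:30 and t = 23:30 (Δt = 12 h).
k = −Δt / ln(Q₂/Q₁) = −12 / ln(12/40) = 9.97 h.

k ≈ 9.97 h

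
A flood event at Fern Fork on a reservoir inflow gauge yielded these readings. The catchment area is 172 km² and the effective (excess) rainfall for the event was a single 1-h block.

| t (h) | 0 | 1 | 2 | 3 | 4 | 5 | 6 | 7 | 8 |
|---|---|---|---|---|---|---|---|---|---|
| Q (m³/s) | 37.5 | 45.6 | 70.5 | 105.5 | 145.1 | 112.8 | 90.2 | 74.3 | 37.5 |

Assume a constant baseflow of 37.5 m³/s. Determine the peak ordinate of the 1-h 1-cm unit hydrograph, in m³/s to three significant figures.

Direct runoff: 0.0, 8.1, 33.0, 68.0, 107.6, 75.3, 52.7, 36.8, 0.0 m³/s; ΣQ_DR = 381.5 m³/s, peak = 107.6 m³/s.
Runoff depth d = ΣQ_DR·Δt / A = 381.5 × 3600 / (172 km²) = 7.985 mm.
The 1-cm UH is the DRH scaled by (10 mm)/d, so U_p = 107.6 × 10/7.985 = 135 m³/s.

U_p ≈ 135 m³/s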